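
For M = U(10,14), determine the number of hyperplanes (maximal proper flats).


Hyperplanes of U(10,14) are flats of rank 9.
In a uniform matroid, these are exactly the (9)-element subsets.
Count = (14 choose 9) = 2002.

2002


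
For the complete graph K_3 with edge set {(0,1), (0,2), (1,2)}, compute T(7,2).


T(K_3; x,y) = x^2 + x + y.
T(7,2) = 49 + 7 + 2 = 58.

58


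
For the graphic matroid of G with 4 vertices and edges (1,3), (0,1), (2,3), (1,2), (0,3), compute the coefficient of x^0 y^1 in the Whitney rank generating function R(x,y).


R(x,y) = sum over A in 2^E of x^(r(E)-r(A)) * y^(|A|-r(A)).
G has 4 vertices, 5 edges. r(E) = 3.
Enumerate all 2^5 = 32 subsets.
Count subsets with r(E)-r(A)=0 and |A|-r(A)=1: 5.

5


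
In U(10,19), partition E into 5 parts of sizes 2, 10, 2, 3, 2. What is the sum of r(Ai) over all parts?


r(Ai) = min(|Ai|, 10) for each part.
Sum = min(2,10) + min(10,10) + min(2,10) + min(3,10) + min(2,10)
    = 2 + 10 + 2 + 3 + 2
    = 19.

19


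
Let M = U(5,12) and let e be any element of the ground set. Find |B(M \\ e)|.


Deleting e from U(5,12) gives U(5,11) since n > r.
Bases of U(5,11) = C(11,5) = 462.

462


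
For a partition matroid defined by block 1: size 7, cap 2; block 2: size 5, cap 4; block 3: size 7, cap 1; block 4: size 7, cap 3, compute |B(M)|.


A basis picks exactly ci elements from block i.
Number of bases = product of C(|Si|, ci).
= C(7,2) * C(5,4) * C(7,1) * C(7,3)
= 21 * 5 * 7 * 35
= 25725.

25725


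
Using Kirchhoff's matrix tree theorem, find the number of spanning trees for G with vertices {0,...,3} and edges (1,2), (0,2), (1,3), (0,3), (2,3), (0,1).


By Kirchhoff's matrix tree theorem, the number of spanning trees equals
the determinant of any cofactor of the Laplacian matrix L.
G has 4 vertices and 6 edges.
Computing the (3 x 3) cofactor determinant gives 16.

16


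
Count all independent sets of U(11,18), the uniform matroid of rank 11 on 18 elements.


Independent sets of U(11,18) are all subsets of size <= 11.
Count = (18 choose 0) + (18 choose 1) + (18 choose 2) + (18 choose 3) + (18 choose 4) + (18 choose 5) + (18 choose 6) + (18 choose 7) + (18 choose 8) + (18 choose 9) + (18 choose 10) + (18 choose 11)
     = 1 + 18 + 153 + 816 + 3060 + 8568 + 18564 + 31824 + 43758 + 48620 + 43758 + 31824
     = 230964.

230964


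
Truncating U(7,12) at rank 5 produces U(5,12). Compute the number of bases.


Truncating U(7,12) to rank 5 gives U(5,12).
Bases of U(5,12) are all 5-element subsets of 12 elements.
Number of bases = C(12,5) = 12! / (5! * 7!) = 792.

792


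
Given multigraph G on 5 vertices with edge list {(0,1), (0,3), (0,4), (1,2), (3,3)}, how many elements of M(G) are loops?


In a graphic matroid, a loop is a self-loop edge (u,u) with rank 0.
Examining all 5 edges for self-loops...
Self-loops found: (3,3)
Number of loops = 1.

1


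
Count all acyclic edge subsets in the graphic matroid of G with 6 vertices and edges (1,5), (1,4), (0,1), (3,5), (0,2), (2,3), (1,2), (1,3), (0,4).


An independent set in a graphic matroid is an acyclic edge subset.
G has 6 vertices and 9 edges.
Enumerate all 2^9 = 512 subsets, checking for acyclicity.
Total independent sets = 280.

280


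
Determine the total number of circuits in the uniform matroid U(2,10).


In U(2,10), circuits are the (3)-element subsets.
Any set of 3 elements is dependent, and removing any one element gives
an independent set of size 2, so it is a minimal dependent set.
Number of circuits = C(10,3) = (10 * 9 * 8) / (1 * 2 * 3) = 120.

120


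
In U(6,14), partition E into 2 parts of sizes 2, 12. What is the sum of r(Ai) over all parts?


r(Ai) = min(|Ai|, 6) for each part.
Sum = min(2,6) + min(12,6)
    = 2 + 6
    = 8.

8


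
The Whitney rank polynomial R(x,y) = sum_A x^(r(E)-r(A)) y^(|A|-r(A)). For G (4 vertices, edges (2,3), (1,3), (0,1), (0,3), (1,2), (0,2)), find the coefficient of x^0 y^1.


R(x,y) = sum over A in 2^E of x^(r(E)-r(A)) * y^(|A|-r(A)).
G has 4 vertices, 6 edges. r(E) = 3.
Enumerate all 2^6 = 64 subsets.
Count subsets with r(E)-r(A)=0 and |A|-r(A)=1: 15.

15


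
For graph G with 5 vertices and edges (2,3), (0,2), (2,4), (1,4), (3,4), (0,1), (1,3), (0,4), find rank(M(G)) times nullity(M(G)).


r(M) = |V| - c = 5 - 1 = 4.
nullity = |E| - r(M) = 8 - 4 = 4.
Product = 4 * 4 = 16.

16


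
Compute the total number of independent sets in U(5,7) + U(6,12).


For a direct sum, |I(M1+M2)| = |I(M1)| * |I(M2)|.
|I(U(5,7))| = sum C(7,k) for k=0..5 = 120.
|I(U(6,12))| = sum C(12,k) for k=0..6 = 2510.
Total = 120 * 2510 = 301200.

301200


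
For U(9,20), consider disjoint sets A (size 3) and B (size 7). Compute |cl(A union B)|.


|A union B| = 3 + 7 = 10 (disjoint).
In U(9,20), cl(S) = S if |S| < 9, else cl(S) = E.
Since 10 >= 9, cl(A union B) = E.
|cl(A union B)| = 20.

20


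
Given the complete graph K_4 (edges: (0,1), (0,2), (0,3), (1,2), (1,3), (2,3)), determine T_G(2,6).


T(K_4; x,y) = x^3 + 3x^2 + 4xy + 2x + y^3 + 3y^2 + 2y.
Substituting x=2, y=6:
= 8 + 12 + 48 + 4 + 216 + 108 + 12
= 408.

408


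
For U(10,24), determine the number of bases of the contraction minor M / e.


Contracting e from U(10,24) gives U(9,23).
Bases of U(9,23) = C(23,9) = 817190.

817190


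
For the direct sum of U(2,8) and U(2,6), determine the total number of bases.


Bases of a direct sum M1 + M2: |B| = |B(M1)| * |B(M2)|.
|B(U(2,8))| = C(8,2) = 28.
|B(U(2,6))| = C(6,2) = 15.
Total bases = 28 * 15 = 420.

420


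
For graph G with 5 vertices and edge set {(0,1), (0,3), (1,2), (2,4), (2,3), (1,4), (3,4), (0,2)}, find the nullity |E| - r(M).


Cycle rank (nullity) = |E| - r(M) = |E| - (|V| - c).
|E| = 8, |V| = 5, c = 1.
Nullity = 8 - (5 - 1) = 8 - 4 = 4.

4


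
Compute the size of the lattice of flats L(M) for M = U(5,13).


Flats of U(5,13): every subset of size < 5 is a flat, plus E itself.
Count = C(13,0) + C(13,1) + C(13,2) + C(13,3) + C(13,4) + 1
     = 1 + 13 + 78 + 286 + 715 + 1
     = 1094.

1094


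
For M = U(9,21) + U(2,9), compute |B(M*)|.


(M1+M2)* = M1* + M2*.
M1* = U(12,21), bases: C(21,12) = 293930.
M2* = U(7,9), bases: C(9,7) = 36.
|B(M*)| = 293930 * 36 = 10581480.

10581480


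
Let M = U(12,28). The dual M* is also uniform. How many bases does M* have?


The dual of U(r,n) is U(n-r, n) = U(16,28).
Bases of U(16,28) are all (16)-element subsets.
|B(M*)| = C(28,16) = 30421755.

30421755


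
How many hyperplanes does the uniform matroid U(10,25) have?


Hyperplanes of U(10,25) are flats of rank 9.
In a uniform matroid, these are exactly the (9)-element subsets.
Count = (25 choose 9) = 2042975.

2042975


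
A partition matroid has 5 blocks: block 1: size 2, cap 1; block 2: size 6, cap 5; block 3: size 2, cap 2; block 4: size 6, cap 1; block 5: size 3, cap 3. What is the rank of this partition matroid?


Rank of a partition matroid = sum of min(|Si|, ci) for each block.
= min(2,1) + min(6,5) + min(2,2) + min(6,1) + min(3,3)
= 1 + 5 + 2 + 1 + 3
= 12.

12


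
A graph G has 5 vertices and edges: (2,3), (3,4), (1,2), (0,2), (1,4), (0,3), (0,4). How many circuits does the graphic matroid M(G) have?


A circuit in a graphic matroid = edge set of a simple cycle.
G has 5 vertices and 7 edges.
Enumerating all minimal edge subsets forming cycles...
Total circuits found: 7.

7


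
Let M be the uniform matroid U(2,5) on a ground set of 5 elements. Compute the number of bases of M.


Bases of U(2,5) are all 2-element subsets of the 5-element ground set.
Number of bases = C(5,2).
(5 choose 2) = 10.

10


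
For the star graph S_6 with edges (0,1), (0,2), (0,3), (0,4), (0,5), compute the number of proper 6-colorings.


P(tree, k) = k * (k-1)^(5) for any tree on 6 vertices.
P(6) = 6 * 5^5 = 6 * 3125 = 18750.

18750


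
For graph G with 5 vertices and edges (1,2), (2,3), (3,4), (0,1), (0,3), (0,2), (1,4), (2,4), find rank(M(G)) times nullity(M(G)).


r(M) = |V| - c = 5 - 1 = 4.
nullity = |E| - r(M) = 8 - 4 = 4.
Product = 4 * 4 = 16.

16


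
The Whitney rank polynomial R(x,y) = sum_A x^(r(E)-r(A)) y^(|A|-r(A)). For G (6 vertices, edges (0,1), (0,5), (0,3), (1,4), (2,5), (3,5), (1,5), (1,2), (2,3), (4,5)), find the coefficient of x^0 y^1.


R(x,y) = sum over A in 2^E of x^(r(E)-r(A)) * y^(|A|-r(A)).
G has 6 vertices, 10 edges. r(E) = 5.
Enumerate all 2^10 = 1024 subsets.
Count subsets with r(E)-r(A)=0 and |A|-r(A)=1: 157.

157


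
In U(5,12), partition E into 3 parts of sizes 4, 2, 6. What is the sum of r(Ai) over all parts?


r(Ai) = min(|Ai|, 5) for each part.
Sum = min(4,5) + min(2,5) + min(6,5)
    = 4 + 2 + 5
    = 11.

11


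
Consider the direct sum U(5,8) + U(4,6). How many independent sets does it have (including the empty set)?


For a direct sum, |I(M1+M2)| = |I(M1)| * |I(M2)|.
|I(U(5,8))| = sum C(8,k) for k=0..5 = 219.
|I(U(4,6))| = sum C(6,k) for k=0..4 = 57.
Total = 219 * 57 = 12483.

12483


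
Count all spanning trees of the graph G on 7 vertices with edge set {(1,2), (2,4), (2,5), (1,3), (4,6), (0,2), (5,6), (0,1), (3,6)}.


By Kirchhoff's matrix tree theorem, the number of spanning trees equals
the determinant of any cofactor of the Laplacian matrix L.
G has 7 vertices and 9 edges.
Computing the (6 x 6) cofactor determinant gives 44.

44


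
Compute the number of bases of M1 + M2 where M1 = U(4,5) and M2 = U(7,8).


Bases of a direct sum M1 + M2: |B| = |B(M1)| * |B(M2)|.
|B(U(4,5))| = C(5,4) = 5.
|B(U(7,8))| = C(8,7) = 8.
Total bases = 5 * 8 = 40.

40


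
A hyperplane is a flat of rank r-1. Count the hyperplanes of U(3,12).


Hyperplanes of U(3,12) are flats of rank 2.
In a uniform matroid, these are exactly the (2)-element subsets.
Count = (12 choose 2) = 66.

66


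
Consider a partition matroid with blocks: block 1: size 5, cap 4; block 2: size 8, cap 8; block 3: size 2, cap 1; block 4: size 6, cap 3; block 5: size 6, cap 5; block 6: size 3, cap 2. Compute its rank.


Rank of a partition matroid = sum of min(|Si|, ci) for each block.
= min(5,4) + min(8,8) + min(2,1) + min(6,3) + min(6,5) + min(3,2)
= 4 + 8 + 1 + 3 + 5 + 2
= 23.

23


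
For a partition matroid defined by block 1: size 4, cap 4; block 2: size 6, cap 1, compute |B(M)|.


A basis picks exactly ci elements from block i.
Number of bases = product of C(|Si|, ci).
= C(4,4) * C(6,1)
= 1 * 6
= 6.

6


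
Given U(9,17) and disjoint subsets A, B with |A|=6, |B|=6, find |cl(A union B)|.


|A union B| = 6 + 6 = 12 (disjoint).
In U(9,17), cl(S) = S if |S| < 9, else cl(S) = E.
Since 12 >= 9, cl(A union B) = E.
|cl(A union B)| = 17.

17


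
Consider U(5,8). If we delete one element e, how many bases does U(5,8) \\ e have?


Deleting e from U(5,8) gives U(5,7) since n > r.
Bases of U(5,7) = (7 choose 5) = 21.

21


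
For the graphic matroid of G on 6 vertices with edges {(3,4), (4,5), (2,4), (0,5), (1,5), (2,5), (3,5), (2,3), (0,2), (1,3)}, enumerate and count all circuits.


A circuit in a graphic matroid = edge set of a simple cycle.
G has 6 vertices and 10 edges.
Enumerating all minimal edge subsets forming cycles...
Total circuits found: 19.

19


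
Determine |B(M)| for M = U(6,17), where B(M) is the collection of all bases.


Bases of U(6,17) are all 6-element subsets of the 17-element ground set.
Number of bases = C(17,6).
(17 choose 6) = 12376.

12376


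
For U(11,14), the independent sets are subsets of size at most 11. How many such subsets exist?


Independent sets of U(11,14) are all subsets of size <= 11.
Count = C(14,0) + C(14,1) + C(14,2) + C(14,3) + C(14,4) + C(14,5) + C(14,6) + C(14,7) + C(14,8) + C(14,9) + C(14,10) + C(14,11)
     = 1 + 14 + 91 + 364 + 1001 + 2002 + 3003 + 3432 + 3003 + 2002 + 1001 + 364
     = 16278.

16278


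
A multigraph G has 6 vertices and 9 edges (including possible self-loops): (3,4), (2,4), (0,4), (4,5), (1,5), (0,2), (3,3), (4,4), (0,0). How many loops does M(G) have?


In a graphic matroid, a loop is a self-loop edge (u,u) with rank 0.
Examining all 9 edges for self-loops...
Self-loops found: (3,3), (4,4), (0,0)
Number of loops = 3.

3


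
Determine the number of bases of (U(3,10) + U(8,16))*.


(M1+M2)* = M1* + M2*.
M1* = U(7,10), bases: C(10,7) = 120.
M2* = U(8,16), bases: C(16,8) = 12870.
|B(M*)| = 120 * 12870 = 1544400.

1544400


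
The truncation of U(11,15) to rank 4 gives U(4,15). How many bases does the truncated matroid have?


Truncating U(11,15) to rank 4 gives U(4,15).
Bases of U(4,15) are all 4-element subsets of 15 elements.
Number of bases = C(15,4) = (15 * 14 * 13 * 12) / (1 * 2 * 3 * 4) = 1365.

1365


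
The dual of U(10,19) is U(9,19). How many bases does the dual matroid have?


The dual of U(r,n) is U(n-r, n) = U(9,19).
Bases of U(9,19) are all (9)-element subsets.
|B(M*)| = C(19,9) = 92378.

92378


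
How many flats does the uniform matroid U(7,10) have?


Flats of U(7,10): every subset of size < 7 is a flat, plus E itself.
Count = C(10,0) + C(10,1) + C(10,2) + C(10,3) + C(10,4) + C(10,5) + C(10,6) + 1
     = 1 + 10 + 45 + 120 + 210 + 252 + 210 + 1
     = 849.

849


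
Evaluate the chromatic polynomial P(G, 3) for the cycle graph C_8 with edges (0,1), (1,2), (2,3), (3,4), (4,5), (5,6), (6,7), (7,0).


P(C_8, k) = (k-1)^8 + (-1)^8*(k-1).
P(3) = (2)^8 + 2
= 256 + 2 = 258.

258


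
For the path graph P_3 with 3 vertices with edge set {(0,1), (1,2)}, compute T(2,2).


A path on 3 vertices is a tree with 2 edges.
T(x,y) = x^(2) for any tree.
T(2,2) = 2^2 = 4.

4


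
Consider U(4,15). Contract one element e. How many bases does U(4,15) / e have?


Contracting e from U(4,15) gives U(3,14).
Bases of U(3,14) = (14 choose 3) = 364.

364


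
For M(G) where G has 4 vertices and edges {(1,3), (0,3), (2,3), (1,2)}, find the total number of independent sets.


An independent set in a graphic matroid is an acyclic edge subset.
G has 4 vertices and 4 edges.
Enumerate all 2^4 = 16 subsets, checking for acyclicity.
Total independent sets = 14.

14


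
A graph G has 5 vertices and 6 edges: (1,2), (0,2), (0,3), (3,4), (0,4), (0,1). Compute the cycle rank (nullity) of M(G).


Cycle rank (nullity) = |E| - r(M) = |E| - (|V| - c).
|E| = 6, |V| = 5, c = 1.
Nullity = 6 - (5 - 1) = 6 - 4 = 2.

2


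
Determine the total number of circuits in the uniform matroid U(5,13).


In U(5,13), circuits are the (6)-element subsets.
Any set of 6 elements is dependent, and removing any one element gives
an independent set of size 5, so it is a minimal dependent set.
Number of circuits = C(13,6) = 13! / (6! * 7!) = 1716.

1716


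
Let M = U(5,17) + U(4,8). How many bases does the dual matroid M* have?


(M1+M2)* = M1* + M2*.
M1* = U(12,17), bases: C(17,12) = 6188.
M2* = U(4,8), bases: C(8,4) = 70.
|B(M*)| = 6188 * 70 = 433160.

433160


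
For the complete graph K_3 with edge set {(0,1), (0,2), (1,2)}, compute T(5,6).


T(K_3; x,y) = x^2 + x + y.
T(5,6) = 25 + 5 + 6 = 36.

36


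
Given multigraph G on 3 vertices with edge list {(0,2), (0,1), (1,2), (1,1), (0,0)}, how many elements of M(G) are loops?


In a graphic matroid, a loop is a self-loop edge (u,u) with rank 0.
Examining all 5 edges for self-loops...
Self-loops found: (1,1), (0,0)
Number of loops = 2.

2


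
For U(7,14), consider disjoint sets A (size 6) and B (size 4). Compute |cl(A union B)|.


|A union B| = 6 + 4 = 10 (disjoint).
In U(7,14), cl(S) = S if |S| < 7, else cl(S) = E.
Since 10 >= 7, cl(A union B) = E.
|cl(A union B)| = 14.

14


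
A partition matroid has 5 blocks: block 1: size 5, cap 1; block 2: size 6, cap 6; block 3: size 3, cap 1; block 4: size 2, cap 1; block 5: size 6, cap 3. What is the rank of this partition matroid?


Rank of a partition matroid = sum of min(|Si|, ci) for each block.
= min(5,1) + min(6,6) + min(3,1) + min(2,1) + min(6,3)
= 1 + 6 + 1 + 1 + 3
= 12.

12


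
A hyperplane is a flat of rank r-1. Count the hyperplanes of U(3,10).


Hyperplanes of U(3,10) are flats of rank 2.
In a uniform matroid, these are exactly the (2)-element subsets.
Count = (10 choose 2) = 45.

45


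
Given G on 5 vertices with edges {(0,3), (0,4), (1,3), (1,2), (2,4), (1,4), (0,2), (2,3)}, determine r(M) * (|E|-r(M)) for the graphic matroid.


r(M) = |V| - c = 5 - 1 = 4.
nullity = |E| - r(M) = 8 - 4 = 4.
Product = 4 * 4 = 16.

16


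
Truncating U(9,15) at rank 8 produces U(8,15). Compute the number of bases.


Truncating U(9,15) to rank 8 gives U(8,15).
Bases of U(8,15) are all 8-element subsets of 15 elements.
Number of bases = C(15,8) = 15! / (8! * 7!) = 6435.

6435


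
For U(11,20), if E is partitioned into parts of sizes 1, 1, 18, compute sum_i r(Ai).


r(Ai) = min(|Ai|, 11) for each part.
Sum = min(1,11) + min(1,11) + min(18,11)
    = 1 + 1 + 11
    = 13.

13


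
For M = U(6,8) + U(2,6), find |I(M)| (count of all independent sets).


For a direct sum, |I(M1+M2)| = |I(M1)| * |I(M2)|.
|I(U(6,8))| = sum C(8,k) for k=0..6 = 247.
|I(U(2,6))| = sum C(6,k) for k=0..2 = 22.
Total = 247 * 22 = 5434.

5434


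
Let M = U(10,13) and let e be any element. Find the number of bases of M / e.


Contracting e from U(10,13) gives U(9,12).
Bases of U(9,12) = C(12,9) = 220.

220


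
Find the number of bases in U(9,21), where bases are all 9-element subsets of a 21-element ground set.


Bases of U(9,21) are all 9-element subsets of the 21-element ground set.
Number of bases = C(21,9).
C(21,9) = 21! / (9! * 12!) = 293930.

293930


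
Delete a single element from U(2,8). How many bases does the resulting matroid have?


Deleting e from U(2,8) gives U(2,7) since n > r.
Bases of U(2,7) = C(7,2) = (7 * 6) / (1 * 2) = 21.

21


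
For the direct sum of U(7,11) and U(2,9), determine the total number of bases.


Bases of a direct sum M1 + M2: |B| = |B(M1)| * |B(M2)|.
|B(U(7,11))| = C(11,7) = 330.
|B(U(2,9))| = C(9,2) = 36.
Total bases = 330 * 36 = 11880.

11880


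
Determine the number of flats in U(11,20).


Flats of U(11,20): every subset of size < 11 is a flat, plus E itself.
Count = (20 choose 0) + (20 choose 1) + (20 choose 2) + (20 choose 3) + (20 choose 4) + (20 choose 5) + (20 choose 6) + (20 choose 7) + (20 choose 8) + (20 choose 9) + (20 choose 10) + 1
     = 1 + 20 + 190 + 1140 + 4845 + 15504 + 38760 + 77520 + 125970 + 167960 + 184756 + 1
     = 616667.

616667


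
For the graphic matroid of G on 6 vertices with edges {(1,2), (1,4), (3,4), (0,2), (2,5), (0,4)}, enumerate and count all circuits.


A circuit in a graphic matroid = edge set of a simple cycle.
G has 6 vertices and 6 edges.
Enumerating all minimal edge subsets forming cycles...
Total circuits found: 1.

1


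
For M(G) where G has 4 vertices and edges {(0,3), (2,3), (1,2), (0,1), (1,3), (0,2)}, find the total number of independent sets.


An independent set in a graphic matroid is an acyclic edge subset.
G has 4 vertices and 6 edges.
Enumerate all 2^6 = 64 subsets, checking for acyclicity.
Total independent sets = 38.

38


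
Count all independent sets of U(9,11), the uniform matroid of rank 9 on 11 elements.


Independent sets of U(9,11) are all subsets of size <= 9.
Count = (11 choose 0) + (11 choose 1) + (11 choose 2) + (11 choose 3) + (11 choose 4) + (11 choose 5) + (11 choose 6) + (11 choose 7) + (11 choose 8) + (11 choose 9)
     = 1 + 11 + 55 + 165 + 330 + 462 + 462 + 330 + 165 + 55
     = 2036.

2036


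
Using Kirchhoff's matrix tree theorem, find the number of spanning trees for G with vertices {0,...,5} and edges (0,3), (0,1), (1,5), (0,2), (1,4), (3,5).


By Kirchhoff's matrix tree theorem, the number of spanning trees equals
the determinant of any cofactor of the Laplacian matrix L.
G has 6 vertices and 6 edges.
Computing the (5 x 5) cofactor determinant gives 4.

4


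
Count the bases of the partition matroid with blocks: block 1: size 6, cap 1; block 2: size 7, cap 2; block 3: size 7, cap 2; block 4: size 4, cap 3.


A basis picks exactly ci elements from block i.
Number of bases = product of C(|Si|, ci).
= C(6,1) * C(7,2) * C(7,2) * C(4,3)
= 6 * 21 * 21 * 4
= 10584.

10584


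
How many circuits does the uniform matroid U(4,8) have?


In U(4,8), circuits are the (5)-element subsets.
Any set of 5 elements is dependent, and removing any one element gives
an independent set of size 4, so it is a minimal dependent set.
Number of circuits = (8 choose 5) = 56.

56


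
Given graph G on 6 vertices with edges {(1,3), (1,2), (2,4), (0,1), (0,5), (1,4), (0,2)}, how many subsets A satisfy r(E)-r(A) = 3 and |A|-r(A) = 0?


R(x,y) = sum over A in 2^E of x^(r(E)-r(A)) * y^(|A|-r(A)).
G has 6 vertices, 7 edges. r(E) = 5.
Enumerate all 2^7 = 128 subsets.
Count subsets with r(E)-r(A)=3 and |A|-r(A)=0: 21.

21


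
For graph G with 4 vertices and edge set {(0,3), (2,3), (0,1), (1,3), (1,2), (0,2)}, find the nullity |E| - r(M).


Cycle rank (nullity) = |E| - r(M) = |E| - (|V| - c).
|E| = 6, |V| = 4, c = 1.
Nullity = 6 - (4 - 1) = 6 - 3 = 3.

3


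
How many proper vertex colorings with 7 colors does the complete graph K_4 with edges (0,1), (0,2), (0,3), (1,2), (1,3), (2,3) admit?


P(K_4, k) = k(k-1)(k-2)...(k-3).
P(7) = (7) * (6) * (5) * (4) = 840.

840


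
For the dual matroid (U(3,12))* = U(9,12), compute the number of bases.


The dual of U(r,n) is U(n-r, n) = U(9,12).
Bases of U(9,12) are all (9)-element subsets.
|B(M*)| = (12 choose 9) = 220.

220


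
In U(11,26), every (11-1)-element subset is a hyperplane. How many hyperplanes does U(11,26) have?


Hyperplanes of U(11,26) are flats of rank 10.
In a uniform matroid, these are exactly the (10)-element subsets.
Count = C(26,10) = 26! / (10! * 16!) = 5311735.

5311735


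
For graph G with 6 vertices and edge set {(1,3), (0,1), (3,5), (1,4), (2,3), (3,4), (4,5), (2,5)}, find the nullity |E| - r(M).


Cycle rank (nullity) = |E| - r(M) = |E| - (|V| - c).
|E| = 8, |V| = 6, c = 1.
Nullity = 8 - (6 - 1) = 8 - 5 = 3.

3


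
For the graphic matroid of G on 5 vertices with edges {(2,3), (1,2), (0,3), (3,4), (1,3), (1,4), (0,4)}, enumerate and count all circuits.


A circuit in a graphic matroid = edge set of a simple cycle.
G has 5 vertices and 7 edges.
Enumerating all minimal edge subsets forming cycles...
Total circuits found: 6.

6


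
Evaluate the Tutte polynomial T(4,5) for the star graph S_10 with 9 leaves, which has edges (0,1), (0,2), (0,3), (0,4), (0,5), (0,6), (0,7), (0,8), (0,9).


A star on 10 vertices is a tree with 9 edges.
T(x,y) = x^(9) for any tree.
T(4,5) = 4^9 = 262144.

262144


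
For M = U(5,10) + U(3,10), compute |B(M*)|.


(M1+M2)* = M1* + M2*.
M1* = U(5,10), bases: C(10,5) = 252.
M2* = U(7,10), bases: C(10,7) = 120.
|B(M*)| = 252 * 120 = 30240.

30240


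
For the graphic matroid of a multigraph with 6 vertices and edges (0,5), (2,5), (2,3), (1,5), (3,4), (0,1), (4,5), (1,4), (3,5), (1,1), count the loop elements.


In a graphic matroid, a loop is a self-loop edge (u,u) with rank 0.
Examining all 10 edges for self-loops...
Self-loops found: (1,1)
Number of loops = 1.

1


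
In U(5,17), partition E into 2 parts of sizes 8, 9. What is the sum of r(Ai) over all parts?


r(Ai) = min(|Ai|, 5) for each part.
Sum = min(8,5) + min(9,5)
    = 5 + 5
    = 10.

10


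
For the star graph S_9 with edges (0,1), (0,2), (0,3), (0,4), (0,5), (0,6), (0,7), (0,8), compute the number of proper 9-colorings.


P(tree, k) = k * (k-1)^(8) for any tree on 9 vertices.
P(9) = 9 * 8^8 = 9 * 16777216 = 150994944.

150994944


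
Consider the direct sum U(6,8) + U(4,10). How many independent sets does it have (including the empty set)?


For a direct sum, |I(M1+M2)| = |I(M1)| * |I(M2)|.
|I(U(6,8))| = sum C(8,k) for k=0..6 = 247.
|I(U(4,10))| = sum C(10,k) for k=0..4 = 386.
Total = 247 * 386 = 95342.

95342


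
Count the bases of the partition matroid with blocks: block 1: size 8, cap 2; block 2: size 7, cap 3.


A basis picks exactly ci elements from block i.
Number of bases = product of C(|Si|, ci).
= C(8,2) * C(7,3)
= 28 * 35
= 980.

980


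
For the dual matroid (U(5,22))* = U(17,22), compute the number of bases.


The dual of U(r,n) is U(n-r, n) = U(17,22).
Bases of U(17,22) are all (17)-element subsets.
|B(M*)| = (22 choose 17) = 26334.

26334


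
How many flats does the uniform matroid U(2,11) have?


Flats of U(2,11): every subset of size < 2 is a flat, plus E itself.
Count = (11 choose 0) + (11 choose 1) + 1
     = 1 + 11 + 1
     = 13.

13


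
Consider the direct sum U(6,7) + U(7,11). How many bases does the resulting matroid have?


Bases of a direct sum M1 + M2: |B| = |B(M1)| * |B(M2)|.
|B(U(6,7))| = C(7,6) = 7.
|B(U(7,11))| = C(11,7) = 330.
Total bases = 7 * 330 = 2310.

2310


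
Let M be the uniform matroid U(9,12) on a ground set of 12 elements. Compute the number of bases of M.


Bases of U(9,12) are all 9-element subsets of the 12-element ground set.
Number of bases = C(12,9).
(12 choose 9) = 220.

220


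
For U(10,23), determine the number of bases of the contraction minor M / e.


Contracting e from U(10,23) gives U(9,22).
Bases of U(9,22) = C(22,9) = 497420.

497420


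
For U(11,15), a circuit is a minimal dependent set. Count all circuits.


In U(11,15), circuits are the (12)-element subsets.
Any set of 12 elements is dependent, and removing any one element gives
an independent set of size 11, so it is a minimal dependent set.
Number of circuits = C(15,12) = 15! / (12! * 3!) = 455.

455


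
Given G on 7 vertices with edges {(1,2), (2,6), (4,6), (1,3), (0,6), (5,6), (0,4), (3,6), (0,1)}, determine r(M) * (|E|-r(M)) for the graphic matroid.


r(M) = |V| - c = 7 - 1 = 6.
nullity = |E| - r(M) = 9 - 6 = 3.
Product = 6 * 3 = 18.

18


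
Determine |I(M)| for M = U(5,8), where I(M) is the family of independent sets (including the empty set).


Independent sets of U(5,8) are all subsets of size <= 5.
Count = (8 choose 0) + (8 choose 1) + (8 choose 2) + (8 choose 3) + (8 choose 4) + (8 choose 5)
     = 1 + 8 + 28 + 56 + 70 + 56
     = 219.

219


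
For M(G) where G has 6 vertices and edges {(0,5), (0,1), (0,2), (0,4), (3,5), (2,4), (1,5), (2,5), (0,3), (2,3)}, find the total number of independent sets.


An independent set in a graphic matroid is an acyclic edge subset.
G has 6 vertices and 10 edges.
Enumerate all 2^10 = 1024 subsets, checking for acyclicity.
Total independent sets = 430.

430


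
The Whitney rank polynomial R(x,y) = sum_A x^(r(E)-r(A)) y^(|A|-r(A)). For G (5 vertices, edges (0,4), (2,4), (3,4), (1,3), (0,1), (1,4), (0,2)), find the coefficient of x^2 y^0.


R(x,y) = sum over A in 2^E of x^(r(E)-r(A)) * y^(|A|-r(A)).
G has 5 vertices, 7 edges. r(E) = 4.
Enumerate all 2^7 = 128 subsets.
Count subsets with r(E)-r(A)=2 and |A|-r(A)=0: 21.

21


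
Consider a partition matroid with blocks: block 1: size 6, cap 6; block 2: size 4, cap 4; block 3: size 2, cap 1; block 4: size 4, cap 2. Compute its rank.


Rank of a partition matroid = sum of min(|Si|, ci) for each block.
= min(6,6) + min(4,4) + min(2,1) + min(4,2)
= 6 + 4 + 1 + 2
= 13.

13


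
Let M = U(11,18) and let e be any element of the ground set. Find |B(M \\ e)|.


Deleting e from U(11,18) gives U(11,17) since n > r.
Bases of U(11,17) = C(17,11) = 17! / (11! * 6!) = 12376.

12376


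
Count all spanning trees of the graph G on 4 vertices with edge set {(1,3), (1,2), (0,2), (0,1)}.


By Kirchhoff's matrix tree theorem, the number of spanning trees equals
the determinant of any cofactor of the Laplacian matrix L.
G has 4 vertices and 4 edges.
Computing the (3 x 3) cofactor determinant gives 3.

3


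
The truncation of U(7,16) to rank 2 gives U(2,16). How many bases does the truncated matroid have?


Truncating U(7,16) to rank 2 gives U(2,16).
Bases of U(2,16) are all 2-element subsets of 16 elements.
Number of bases = C(16,2) = (16 * 15) / (1 * 2) = 120.

120


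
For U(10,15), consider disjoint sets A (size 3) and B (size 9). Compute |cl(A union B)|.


|A union B| = 3 + 9 = 12 (disjoint).
In U(10,15), cl(S) = S if |S| < 10, else cl(S) = E.
Since 12 >= 10, cl(A union B) = E.
|cl(A union B)| = 15.

15


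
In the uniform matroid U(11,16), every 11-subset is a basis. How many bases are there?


Bases of U(11,16) are all 11-element subsets of the 16-element ground set.
Number of bases = C(16,11).
(16 choose 11) = 4368.

4368


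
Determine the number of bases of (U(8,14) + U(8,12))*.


(M1+M2)* = M1* + M2*.
M1* = U(6,14), bases: C(14,6) = 3003.
M2* = U(4,12), bases: C(12,4) = 495.
|B(M*)| = 3003 * 495 = 1486485.

1486485


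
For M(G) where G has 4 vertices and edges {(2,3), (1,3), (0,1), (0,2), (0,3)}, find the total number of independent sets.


An independent set in a graphic matroid is an acyclic edge subset.
G has 4 vertices and 5 edges.
Enumerate all 2^5 = 32 subsets, checking for acyclicity.
Total independent sets = 24.

24


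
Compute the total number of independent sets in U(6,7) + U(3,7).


For a direct sum, |I(M1+M2)| = |I(M1)| * |I(M2)|.
|I(U(6,7))| = sum C(7,k) for k=0..6 = 127.
|I(U(3,7))| = sum C(7,k) for k=0..3 = 64.
Total = 127 * 64 = 8128.

8128


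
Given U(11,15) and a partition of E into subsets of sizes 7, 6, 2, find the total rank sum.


r(Ai) = min(|Ai|, 11) for each part.
Sum = min(7,11) + min(6,11) + min(2,11)
    = 7 + 6 + 2
    = 15.

15


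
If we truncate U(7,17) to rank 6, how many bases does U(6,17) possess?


Truncating U(7,17) to rank 6 gives U(6,17).
Bases of U(6,17) are all 6-element subsets of 17 elements.
Number of bases = C(17,6) = 12376.

12376


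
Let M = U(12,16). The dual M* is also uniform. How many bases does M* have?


The dual of U(r,n) is U(n-r, n) = U(4,16).
Bases of U(4,16) are all (4)-element subsets.
|B(M*)| = (16 choose 4) = 1820.

1820


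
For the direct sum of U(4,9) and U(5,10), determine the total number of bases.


Bases of a direct sum M1 + M2: |B| = |B(M1)| * |B(M2)|.
|B(U(4,9))| = C(9,4) = 126.
|B(U(5,10))| = C(10,5) = 252.
Total bases = 126 * 252 = 31752.

31752


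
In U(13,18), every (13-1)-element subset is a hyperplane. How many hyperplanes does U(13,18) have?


Hyperplanes of U(13,18) are flats of rank 12.
In a uniform matroid, these are exactly the (12)-element subsets.
Count = C(18,12) = 18! / (12! * 6!) = 18564.

18564


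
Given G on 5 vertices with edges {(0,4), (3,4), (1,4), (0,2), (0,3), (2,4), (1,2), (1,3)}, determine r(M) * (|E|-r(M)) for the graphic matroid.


r(M) = |V| - c = 5 - 1 = 4.
nullity = |E| - r(M) = 8 - 4 = 4.
Product = 4 * 4 = 16.

16


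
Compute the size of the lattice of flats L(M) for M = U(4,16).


Flats of U(4,16): every subset of size < 4 is a flat, plus E itself.
Count = (16 choose 0) + (16 choose 1) + (16 choose 2) + (16 choose 3) + 1
     = 1 + 16 + 120 + 560 + 1
     = 698.

698


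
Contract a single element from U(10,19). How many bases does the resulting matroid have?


Contracting e from U(10,19) gives U(9,18).
Bases of U(9,18) = (18 choose 9) = 48620.

48620


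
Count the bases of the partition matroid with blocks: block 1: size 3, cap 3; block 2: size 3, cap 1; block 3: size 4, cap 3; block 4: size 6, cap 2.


A basis picks exactly ci elements from block i.
Number of bases = product of C(|Si|, ci).
= C(3,3) * C(3,1) * C(4,3) * C(6,2)
= 1 * 3 * 4 * 15
= 180.

180


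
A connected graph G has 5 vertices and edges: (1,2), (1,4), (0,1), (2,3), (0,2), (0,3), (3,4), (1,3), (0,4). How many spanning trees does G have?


By Kirchhoff's matrix tree theorem, the number of spanning trees equals
the determinant of any cofactor of the Laplacian matrix L.
G has 5 vertices and 9 edges.
Computing the (4 x 4) cofactor determinant gives 75.

75


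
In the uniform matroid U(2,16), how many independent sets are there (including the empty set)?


Independent sets of U(2,16) are all subsets of size <= 2.
Count = C(16,0) + C(16,1) + C(16,2)
     = 1 + 16 + 120
     = 137.

137


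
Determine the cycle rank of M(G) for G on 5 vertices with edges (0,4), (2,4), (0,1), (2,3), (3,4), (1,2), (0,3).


Cycle rank (nullity) = |E| - r(M) = |E| - (|V| - c).
|E| = 7, |V| = 5, c = 1.
Nullity = 7 - (5 - 1) = 7 - 4 = 3.

3


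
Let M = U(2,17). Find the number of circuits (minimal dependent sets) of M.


In U(2,17), circuits are the (3)-element subsets.
Any set of 3 elements is dependent, and removing any one element gives
an independent set of size 2, so it is a minimal dependent set.
Number of circuits = C(17,3) = 17! / (3! * 14!) = 680.

680


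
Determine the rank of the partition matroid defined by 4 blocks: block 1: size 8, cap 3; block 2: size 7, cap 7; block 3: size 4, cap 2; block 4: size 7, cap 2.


Rank of a partition matroid = sum of min(|Si|, ci) for each block.
= min(8,3) + min(7,7) + min(4,2) + min(7,2)
= 3 + 7 + 2 + 2
= 14.

14


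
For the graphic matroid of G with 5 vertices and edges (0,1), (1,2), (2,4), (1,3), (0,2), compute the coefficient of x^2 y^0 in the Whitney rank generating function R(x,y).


R(x,y) = sum over A in 2^E of x^(r(E)-r(A)) * y^(|A|-r(A)).
G has 5 vertices, 5 edges. r(E) = 4.
Enumerate all 2^5 = 32 subsets.
Count subsets with r(E)-r(A)=2 and |A|-r(A)=0: 10.

10


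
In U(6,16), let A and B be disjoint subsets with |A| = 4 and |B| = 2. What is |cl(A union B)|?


|A union B| = 4 + 2 = 6 (disjoint).
In U(6,16), cl(S) = S if |S| < 6, else cl(S) = E.
Since 6 >= 6, cl(A union B) = E.
|cl(A union B)| = 16.

16


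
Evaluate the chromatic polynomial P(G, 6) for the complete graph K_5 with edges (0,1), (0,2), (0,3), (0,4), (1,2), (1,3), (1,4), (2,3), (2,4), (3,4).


P(K_5, k) = k(k-1)(k-2)...(k-4).
P(6) = (6) * (5) * (4) * (3) * (2) = 720.

720


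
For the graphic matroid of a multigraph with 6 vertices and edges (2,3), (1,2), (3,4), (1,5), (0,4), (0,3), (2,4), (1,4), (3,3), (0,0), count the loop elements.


In a graphic matroid, a loop is a self-loop edge (u,u) with rank 0.
Examining all 10 edges for self-loops...
Self-loops found: (3,3), (0,0)
Number of loops = 2.

2


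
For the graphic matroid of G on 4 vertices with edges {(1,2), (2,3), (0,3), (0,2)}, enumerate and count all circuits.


A circuit in a graphic matroid = edge set of a simple cycle.
G has 4 vertices and 4 edges.
Enumerating all minimal edge subsets forming cycles...
Total circuits found: 1.

1


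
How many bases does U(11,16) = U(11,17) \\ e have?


Deleting e from U(11,17) gives U(11,16) since n > r.
Bases of U(11,16) = C(16,11) = 16! / (11! * 5!) = 4368.

4368


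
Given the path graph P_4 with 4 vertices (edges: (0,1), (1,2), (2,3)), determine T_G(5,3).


A path on 4 vertices is a tree with 3 edges.
T(x,y) = x^(3) for any tree.
T(5,3) = 5^3 = 125.

125


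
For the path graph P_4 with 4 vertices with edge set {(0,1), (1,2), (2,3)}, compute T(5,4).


A path on 4 vertices is a tree with 3 edges.
T(x,y) = x^(3) for any tree.
T(5,4) = 5^3 = 125.

125


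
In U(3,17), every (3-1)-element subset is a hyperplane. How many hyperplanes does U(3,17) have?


Hyperplanes of U(3,17) are flats of rank 2.
In a uniform matroid, these are exactly the (2)-element subsets.
Count = C(17,2) = 17! / (2! * 15!) = 136.

136


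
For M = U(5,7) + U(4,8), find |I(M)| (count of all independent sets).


For a direct sum, |I(M1+M2)| = |I(M1)| * |I(M2)|.
|I(U(5,7))| = sum C(7,k) for k=0..5 = 120.
|I(U(4,8))| = sum C(8,k) for k=0..4 = 163.
Total = 120 * 163 = 19560.

19560


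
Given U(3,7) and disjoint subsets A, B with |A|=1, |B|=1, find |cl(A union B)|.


|A union B| = 1 + 1 = 2 (disjoint).
In U(3,7), cl(S) = S if |S| < 3, else cl(S) = E.
Since 2 < 3, cl(A union B) = A union B.
|cl(A union B)| = 2.

2


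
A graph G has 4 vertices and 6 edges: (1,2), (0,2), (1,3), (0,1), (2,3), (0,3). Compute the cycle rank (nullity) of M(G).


Cycle rank (nullity) = |E| - r(M) = |E| - (|V| - c).
|E| = 6, |V| = 4, c = 1.
Nullity = 6 - (4 - 1) = 6 - 3 = 3.

3


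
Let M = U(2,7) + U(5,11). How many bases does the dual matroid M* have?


(M1+M2)* = M1* + M2*.
M1* = U(5,7), bases: C(7,5) = 21.
M2* = U(6,11), bases: C(11,6) = 462.
|B(M*)| = 21 * 462 = 9702.

9702


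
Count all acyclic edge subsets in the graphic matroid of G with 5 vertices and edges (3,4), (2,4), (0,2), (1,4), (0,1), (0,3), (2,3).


An independent set in a graphic matroid is an acyclic edge subset.
G has 5 vertices and 7 edges.
Enumerate all 2^7 = 128 subsets, checking for acyclicity.
Total independent sets = 86.

86


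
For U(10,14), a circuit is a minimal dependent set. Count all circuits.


In U(10,14), circuits are the (11)-element subsets.
Any set of 11 elements is dependent, and removing any one element gives
an independent set of size 10, so it is a minimal dependent set.
Number of circuits = (14 choose 11) = 364.

364


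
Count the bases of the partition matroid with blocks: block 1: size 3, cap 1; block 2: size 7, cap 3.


A basis picks exactly ci elements from block i.
Number of bases = product of C(|Si|, ci).
= C(3,1) * C(7,3)
= 3 * 35
= 105.

105


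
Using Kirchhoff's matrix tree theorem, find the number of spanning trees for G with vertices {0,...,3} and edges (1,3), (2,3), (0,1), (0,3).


By Kirchhoff's matrix tree theorem, the number of spanning trees equals
the determinant of any cofactor of the Laplacian matrix L.
G has 4 vertices and 4 edges.
Computing the (3 x 3) cofactor determinant gives 3.

3


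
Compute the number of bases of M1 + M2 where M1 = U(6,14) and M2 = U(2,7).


Bases of a direct sum M1 + M2: |B| = |B(M1)| * |B(M2)|.
|B(U(6,14))| = C(14,6) = 3003.
|B(U(2,7))| = C(7,2) = 21.
Total bases = 3003 * 21 = 63063.

63063


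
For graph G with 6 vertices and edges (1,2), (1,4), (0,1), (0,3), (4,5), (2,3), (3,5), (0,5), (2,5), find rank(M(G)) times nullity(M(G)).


r(M) = |V| - c = 6 - 1 = 5.
nullity = |E| - r(M) = 9 - 5 = 4.
Product = 5 * 4 = 20.

20


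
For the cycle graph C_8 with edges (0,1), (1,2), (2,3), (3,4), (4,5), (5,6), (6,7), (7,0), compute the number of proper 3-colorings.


P(C_8, k) = (k-1)^8 + (-1)^8*(k-1).
P(3) = (2)^8 + 2
= 256 + 2 = 258.

258


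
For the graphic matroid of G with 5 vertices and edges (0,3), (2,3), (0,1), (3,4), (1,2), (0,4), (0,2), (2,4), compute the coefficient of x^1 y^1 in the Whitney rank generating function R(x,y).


R(x,y) = sum over A in 2^E of x^(r(E)-r(A)) * y^(|A|-r(A)).
G has 5 vertices, 8 edges. r(E) = 4.
Enumerate all 2^8 = 256 subsets.
Count subsets with r(E)-r(A)=1 and |A|-r(A)=1: 30.

30


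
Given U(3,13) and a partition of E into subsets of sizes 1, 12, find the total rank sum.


r(Ai) = min(|Ai|, 3) for each part.
Sum = min(1,3) + min(12,3)
    = 1 + 3
    = 4.

4


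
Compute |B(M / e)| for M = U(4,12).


Contracting e from U(4,12) gives U(3,11).
Bases of U(3,11) = C(11,3) = 11! / (3! * 8!) = 165.

165


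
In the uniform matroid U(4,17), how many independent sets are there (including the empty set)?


Independent sets of U(4,17) are all subsets of size <= 4.
Count = (17 choose 0) + (17 choose 1) + (17 choose 2) + (17 choose 3) + (17 choose 4)
     = 1 + 17 + 136 + 680 + 2380
     = 3214.

3214


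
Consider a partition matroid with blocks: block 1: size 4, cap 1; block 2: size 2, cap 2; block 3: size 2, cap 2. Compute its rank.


Rank of a partition matroid = sum of min(|Si|, ci) for each block.
= min(4,1) + min(2,2) + min(2,2)
= 1 + 2 + 2
= 5.

5


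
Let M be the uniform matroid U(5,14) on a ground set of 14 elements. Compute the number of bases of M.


Bases of U(5,14) are all 5-element subsets of the 14-element ground set.
Number of bases = C(14,5).
(14 choose 5) = 2002.

2002


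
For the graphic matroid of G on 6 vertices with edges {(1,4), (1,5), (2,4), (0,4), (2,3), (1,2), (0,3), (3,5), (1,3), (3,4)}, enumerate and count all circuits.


A circuit in a graphic matroid = edge set of a simple cycle.
G has 6 vertices and 10 edges.
Enumerating all minimal edge subsets forming cycles...
Total circuits found: 19.

19
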